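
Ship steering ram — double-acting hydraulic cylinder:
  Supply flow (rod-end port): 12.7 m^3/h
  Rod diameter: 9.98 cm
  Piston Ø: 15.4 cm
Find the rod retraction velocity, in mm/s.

v ≈ 327 mm/s

Rod-side annular area A_ann = π/4 × (15.4² − 9.98²) = 108.0 cm^2
Flow into the rod-end port fills the annular volume.
v = Q / A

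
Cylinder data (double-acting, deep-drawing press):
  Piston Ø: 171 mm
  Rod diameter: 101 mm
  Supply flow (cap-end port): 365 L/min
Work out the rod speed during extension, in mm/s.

Cap-side area A_cap = π/4 × (171 mm)² = 22970 mm^2
v = Q / A

v ≈ 265 mm/s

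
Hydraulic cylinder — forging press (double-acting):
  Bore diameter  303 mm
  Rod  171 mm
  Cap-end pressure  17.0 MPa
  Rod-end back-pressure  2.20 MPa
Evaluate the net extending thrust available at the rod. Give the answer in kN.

Cap-side area A_cap = π/4 × (303 mm)² = 72110 mm^2
Rod-side annular area A_ann = π/4 × (303² − 171²) = 49140 mm^2
Net thrust = P_cap·A_cap − P_rod·A_ann = 1226 kN − 108.1 kN

F ≈ 1120 kN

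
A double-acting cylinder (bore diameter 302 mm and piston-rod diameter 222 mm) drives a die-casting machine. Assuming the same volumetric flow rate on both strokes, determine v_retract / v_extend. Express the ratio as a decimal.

v_ret/v_ext ≈ 2.18

Cap-side area A_cap = π/4 × (302 mm)² = 71630 mm^2
Rod-side annular area A_ann = π/4 × (302² − 222²) = 32920 mm^2
For equal Q, v ∝ 1/A, so v_ret/v_ext = A_cap/A_ann.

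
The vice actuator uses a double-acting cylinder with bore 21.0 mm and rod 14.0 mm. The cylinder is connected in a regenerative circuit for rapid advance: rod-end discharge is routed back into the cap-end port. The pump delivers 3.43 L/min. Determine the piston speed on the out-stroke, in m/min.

In regeneration the rod-end outflow joins the pump flow into the cap end, so the net volume the pump must supply per unit advance equals the rod cross-section area.
Rod cross-section A_rod = π/4 × (14.0 mm)² = 153.9 mm^2
v = Q_pump / A_rod

v ≈ 22.3 m/min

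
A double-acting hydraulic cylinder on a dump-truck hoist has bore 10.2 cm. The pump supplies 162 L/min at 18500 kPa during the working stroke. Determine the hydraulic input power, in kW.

W ≈ 50.0 kW

Hydraulic power = P × Q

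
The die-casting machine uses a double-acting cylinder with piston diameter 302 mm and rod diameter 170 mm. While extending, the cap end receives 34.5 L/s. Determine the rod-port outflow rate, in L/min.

Cap-side area A_cap = π/4 × (302 mm)² = 71630 mm^2
Rod-side annular area A_ann = π/4 × (302² − 170²) = 48930 mm^2
Piston speed v = Q_in/A_cap; rod-end outflow Q_out = v × A_ann = Q_in × A_ann/A_cap.

Q_out ≈ 1410 L/min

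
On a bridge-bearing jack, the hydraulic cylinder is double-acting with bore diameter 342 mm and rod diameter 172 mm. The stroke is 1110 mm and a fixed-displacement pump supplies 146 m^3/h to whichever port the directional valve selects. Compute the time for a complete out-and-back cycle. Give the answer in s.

t ≈ 4.39 s

Cap-side area A_cap = π/4 × (342 mm)² = 91860 mm^2
Rod-side annular area A_ann = π/4 × (342² − 172²) = 68630 mm^2
t_ext = A_cap·L/Q = 2.514 s
t_ret = A_ann·L/Q = 1.878 s
t_cycle = t_ext + t_ret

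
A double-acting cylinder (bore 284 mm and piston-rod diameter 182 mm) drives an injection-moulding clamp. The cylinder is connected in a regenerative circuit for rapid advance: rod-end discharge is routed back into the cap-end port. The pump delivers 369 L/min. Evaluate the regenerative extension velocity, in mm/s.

In regeneration the rod-end outflow joins the pump flow into the cap end, so the net volume the pump must supply per unit advance equals the rod cross-section area.
Rod cross-section A_rod = π/4 × (182 mm)² = 26020 mm^2
v = Q_pump / A_rod

v ≈ 236 mm/s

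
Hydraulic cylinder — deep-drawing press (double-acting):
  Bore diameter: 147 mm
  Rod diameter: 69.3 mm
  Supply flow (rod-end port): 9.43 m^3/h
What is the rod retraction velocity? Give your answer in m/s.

Rod-side annular area A_ann = π/4 × (147² − 69.3²) = 13200 mm^2
Flow into the rod-end port fills the annular volume.
v = Q / A

v ≈ 0.198 m/s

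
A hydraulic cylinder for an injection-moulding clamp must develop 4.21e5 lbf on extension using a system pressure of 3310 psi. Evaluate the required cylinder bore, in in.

D ≈ 12.7 in

Extension force acts on the full piston face: F = P × (π/4)D².
D = √(4F / (πP)) = √(4 × 4.21e5 lbf / (π × 3310 psi))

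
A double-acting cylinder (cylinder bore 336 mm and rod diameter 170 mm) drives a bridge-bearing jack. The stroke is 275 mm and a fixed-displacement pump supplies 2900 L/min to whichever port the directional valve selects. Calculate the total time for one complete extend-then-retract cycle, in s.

Cap-side area A_cap = π/4 × (336 mm)² = 88670 mm^2
Rod-side annular area A_ann = π/4 × (336² − 170²) = 65970 mm^2
t_ext = A_cap·L/Q = 0.5045 s
t_ret = A_ann·L/Q = 0.3753 s
t_cycle = t_ext + t_ret

t ≈ 0.880 s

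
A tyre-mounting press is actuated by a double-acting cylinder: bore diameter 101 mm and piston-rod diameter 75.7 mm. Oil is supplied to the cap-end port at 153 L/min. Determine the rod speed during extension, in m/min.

v ≈ 19.1 m/min

Cap-side area A_cap = π/4 × (101 mm)² = 8012 mm^2
v = Q / A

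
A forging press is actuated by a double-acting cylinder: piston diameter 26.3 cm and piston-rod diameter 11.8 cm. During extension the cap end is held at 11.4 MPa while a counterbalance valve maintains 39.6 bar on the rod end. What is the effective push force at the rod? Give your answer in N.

F ≈ 4.47e5 N

Cap-side area A_cap = π/4 × (26.3 cm)² = 543.3 cm^2
Rod-side annular area A_ann = π/4 × (26.3² − 11.8²) = 433.9 cm^2
Net thrust = P_cap·A_cap − P_rod·A_ann = 6.193e5 N − 1.718e5 N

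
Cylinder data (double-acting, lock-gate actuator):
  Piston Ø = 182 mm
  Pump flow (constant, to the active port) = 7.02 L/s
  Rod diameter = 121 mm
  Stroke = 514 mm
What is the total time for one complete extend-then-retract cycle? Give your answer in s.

Cap-side area A_cap = π/4 × (182 mm)² = 26020 mm^2
Rod-side annular area A_ann = π/4 × (182² − 121²) = 14520 mm^2
t_ext = A_cap·L/Q = 1.905 s
t_ret = A_ann·L/Q = 1.063 s
t_cycle = t_ext + t_ret

t ≈ 2.97 s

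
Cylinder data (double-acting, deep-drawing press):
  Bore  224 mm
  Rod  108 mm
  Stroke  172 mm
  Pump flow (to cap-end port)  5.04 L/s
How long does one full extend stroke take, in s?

Cap-side area A_cap = π/4 × (224 mm)² = 39410 mm^2
Swept volume V = A × L; t = V / Q = A·L / Q

t ≈ 1.34 s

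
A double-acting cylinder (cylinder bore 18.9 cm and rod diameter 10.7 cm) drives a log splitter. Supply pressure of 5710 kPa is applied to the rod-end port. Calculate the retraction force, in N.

Rod-side annular area A_ann = π/4 × (18.9² − 10.7²) = 190.6 cm^2
On retraction the pressure acts on the annular area (bore minus rod).
F = P × A_ann

F ≈ 1.09e5 N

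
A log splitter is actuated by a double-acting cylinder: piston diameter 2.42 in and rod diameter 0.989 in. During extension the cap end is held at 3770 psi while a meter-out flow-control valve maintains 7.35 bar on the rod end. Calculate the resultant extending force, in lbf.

Cap-side area A_cap = π/4 × (2.42 in)² = 4.600 in^2
Rod-side annular area A_ann = π/4 × (2.42² − 0.989²) = 3.831 in^2
Net thrust = P_cap·A_cap − P_rod·A_ann = 17340 lbf − 408.4 lbf

F ≈ 16900 lbf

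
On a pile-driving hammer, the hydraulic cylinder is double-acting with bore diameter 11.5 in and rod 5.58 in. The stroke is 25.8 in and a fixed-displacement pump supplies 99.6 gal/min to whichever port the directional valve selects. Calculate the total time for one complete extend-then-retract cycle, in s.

Cap-side area A_cap = π/4 × (11.5 in)² = 103.9 in^2
Rod-side annular area A_ann = π/4 × (11.5² − 5.58²) = 79.41 in^2
t_ext = A_cap·L/Q = 6.989 s
t_ret = A_ann·L/Q = 5.343 s
t_cycle = t_ext + t_ret

t ≈ 12.3 s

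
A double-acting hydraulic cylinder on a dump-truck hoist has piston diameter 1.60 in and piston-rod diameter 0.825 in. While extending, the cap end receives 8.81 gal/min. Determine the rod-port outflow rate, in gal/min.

Q_out ≈ 6.47 gal/min

Cap-side area A_cap = π/4 × (1.60 in)² = 2.011 in^2
Rod-side annular area A_ann = π/4 × (1.60² − 0.825²) = 1.476 in^2
Piston speed v = Q_in/A_cap; rod-end outflow Q_out = v × A_ann = Q_in × A_ann/A_cap.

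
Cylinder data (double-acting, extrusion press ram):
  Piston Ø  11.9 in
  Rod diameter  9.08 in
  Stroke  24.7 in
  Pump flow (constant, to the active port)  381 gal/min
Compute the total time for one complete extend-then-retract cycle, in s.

Cap-side area A_cap = π/4 × (11.9 in)² = 111.2 in^2
Rod-side annular area A_ann = π/4 × (11.9² − 9.08²) = 46.47 in^2
t_ext = A_cap·L/Q = 1.873 s
t_ret = A_ann·L/Q = 0.7824 s
t_cycle = t_ext + t_ret

t ≈ 2.66 s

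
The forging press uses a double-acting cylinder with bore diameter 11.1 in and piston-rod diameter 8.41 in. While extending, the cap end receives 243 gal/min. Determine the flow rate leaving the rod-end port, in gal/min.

Cap-side area A_cap = π/4 × (11.1 in)² = 96.77 in^2
Rod-side annular area A_ann = π/4 × (11.1² − 8.41²) = 41.22 in^2
Piston speed v = Q_in/A_cap; rod-end outflow Q_out = v × A_ann = Q_in × A_ann/A_cap.

Q_out ≈ 104 gal/min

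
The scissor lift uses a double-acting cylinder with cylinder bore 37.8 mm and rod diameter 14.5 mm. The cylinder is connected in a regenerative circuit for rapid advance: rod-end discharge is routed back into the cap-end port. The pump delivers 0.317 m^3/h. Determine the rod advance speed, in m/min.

v ≈ 32.0 m/min

In regeneration the rod-end outflow joins the pump flow into the cap end, so the net volume the pump must supply per unit advance equals the rod cross-section area.
Rod cross-section A_rod = π/4 × (14.5 mm)² = 165.1 mm^2
v = Q_pump / A_rod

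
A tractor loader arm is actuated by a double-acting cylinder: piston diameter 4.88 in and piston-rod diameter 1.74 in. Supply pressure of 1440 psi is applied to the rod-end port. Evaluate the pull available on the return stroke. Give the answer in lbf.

Rod-side annular area A_ann = π/4 × (4.88² − 1.74²) = 16.33 in^2
On retraction the pressure acts on the annular area (bore minus rod).
F = P × A_ann

F ≈ 23500 lbf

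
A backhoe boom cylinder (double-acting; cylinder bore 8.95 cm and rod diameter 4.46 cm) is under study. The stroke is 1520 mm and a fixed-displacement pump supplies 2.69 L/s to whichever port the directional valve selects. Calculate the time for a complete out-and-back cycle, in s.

t ≈ 6.23 s

Cap-side area A_cap = π/4 × (8.95 cm)² = 62.91 cm^2
Rod-side annular area A_ann = π/4 × (8.95² − 4.46²) = 47.29 cm^2
t_ext = A_cap·L/Q = 3.555 s
t_ret = A_ann·L/Q = 2.672 s
t_cycle = t_ext + t_ret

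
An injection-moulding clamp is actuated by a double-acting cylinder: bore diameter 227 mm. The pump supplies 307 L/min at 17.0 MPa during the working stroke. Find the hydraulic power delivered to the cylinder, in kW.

Hydraulic power = P × Q

W ≈ 87.0 kW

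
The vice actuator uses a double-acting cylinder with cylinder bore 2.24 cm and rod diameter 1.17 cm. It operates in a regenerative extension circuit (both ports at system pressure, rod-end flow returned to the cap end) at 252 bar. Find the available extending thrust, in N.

With equal pressure on both faces, forces on the annular region cancel; the net push is pressure × rod cross-section.
Rod cross-section A_rod = π/4 × (1.17 cm)² = 1.075 cm^2
F = P × A_rod

F ≈ 2710 N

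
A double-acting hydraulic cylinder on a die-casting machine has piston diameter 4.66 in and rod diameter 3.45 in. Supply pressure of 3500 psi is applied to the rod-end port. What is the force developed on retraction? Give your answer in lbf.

Rod-side annular area A_ann = π/4 × (4.66² − 3.45²) = 7.707 in^2
On retraction the pressure acts on the annular area (bore minus rod).
F = P × A_ann

F ≈ 27000 lbf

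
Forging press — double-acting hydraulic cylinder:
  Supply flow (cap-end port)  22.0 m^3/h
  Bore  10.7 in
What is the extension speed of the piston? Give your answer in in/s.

Cap-side area A_cap = π/4 × (10.7 in)² = 89.92 in^2
v = Q / A

v ≈ 4.15 in/s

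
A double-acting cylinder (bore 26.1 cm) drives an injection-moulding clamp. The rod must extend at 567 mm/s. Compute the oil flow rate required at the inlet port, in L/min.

Cap-side area A_cap = π/4 × (26.1 cm)² = 535.0 cm^2
Q = A × v

Q ≈ 1820 L/min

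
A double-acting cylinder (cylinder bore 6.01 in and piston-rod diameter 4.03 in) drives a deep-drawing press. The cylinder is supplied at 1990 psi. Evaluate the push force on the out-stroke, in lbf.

Cap-side area A_cap = π/4 × (6.01 in)² = 28.37 in^2
F = P × A_cap = 1990 psi × A_cap

F ≈ 56500 lbf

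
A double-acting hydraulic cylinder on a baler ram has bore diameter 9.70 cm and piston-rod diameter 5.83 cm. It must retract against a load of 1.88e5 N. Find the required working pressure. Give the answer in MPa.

P ≈ 39.8 MPa

Rod-side annular area A_ann = π/4 × (9.70² − 5.83²) = 47.20 cm^2
Retraction: pressure acts on the annular area.
P = F / A = 1.88e5 N / A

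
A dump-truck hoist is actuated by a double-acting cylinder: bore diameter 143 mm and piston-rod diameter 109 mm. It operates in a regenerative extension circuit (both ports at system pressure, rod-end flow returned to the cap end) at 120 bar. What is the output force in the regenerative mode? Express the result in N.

With equal pressure on both faces, forces on the annular region cancel; the net push is pressure × rod cross-section.
Rod cross-section A_rod = π/4 × (109 mm)² = 9331 mm^2
F = P × A_rod

F ≈ 1.12e5 N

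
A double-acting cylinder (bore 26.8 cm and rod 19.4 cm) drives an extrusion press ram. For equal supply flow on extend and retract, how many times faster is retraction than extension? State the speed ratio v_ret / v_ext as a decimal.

Cap-side area A_cap = π/4 × (26.8 cm)² = 564.1 cm^2
Rod-side annular area A_ann = π/4 × (26.8² − 19.4²) = 268.5 cm^2
For equal Q, v ∝ 1/A, so v_ret/v_ext = A_cap/A_ann.

v_ret/v_ext ≈ 2.10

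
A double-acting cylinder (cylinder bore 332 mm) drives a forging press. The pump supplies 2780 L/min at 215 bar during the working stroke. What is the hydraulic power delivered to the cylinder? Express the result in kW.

W ≈ 996 kW

Hydraulic power = P × Q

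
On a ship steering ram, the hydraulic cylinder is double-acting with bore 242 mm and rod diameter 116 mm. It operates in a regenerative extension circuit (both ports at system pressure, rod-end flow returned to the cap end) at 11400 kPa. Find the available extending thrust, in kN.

F ≈ 120 kN

With equal pressure on both faces, forces on the annular region cancel; the net push is pressure × rod cross-section.
Rod cross-section A_rod = π/4 × (116 mm)² = 10570 mm^2
F = P × A_rod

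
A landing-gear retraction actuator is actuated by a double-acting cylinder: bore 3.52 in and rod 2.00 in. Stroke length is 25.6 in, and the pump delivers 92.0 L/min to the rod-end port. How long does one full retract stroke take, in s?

t ≈ 1.80 s

Rod-side annular area A_ann = π/4 × (3.52² − 2.00²) = 6.590 in^2
Swept volume V = A × L; t = V / Q = A·L / Q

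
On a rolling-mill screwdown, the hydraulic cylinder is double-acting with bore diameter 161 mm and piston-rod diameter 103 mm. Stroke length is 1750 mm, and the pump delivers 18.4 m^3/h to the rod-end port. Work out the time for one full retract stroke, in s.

Rod-side annular area A_ann = π/4 × (161² − 103²) = 12030 mm^2
Swept volume V = A × L; t = V / Q = A·L / Q

t ≈ 4.12 s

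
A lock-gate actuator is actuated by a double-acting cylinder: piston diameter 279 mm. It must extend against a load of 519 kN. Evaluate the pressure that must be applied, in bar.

P ≈ 84.9 bar

Cap-side area A_cap = π/4 × (279 mm)² = 61140 mm^2
P = F / A = 519 kN / A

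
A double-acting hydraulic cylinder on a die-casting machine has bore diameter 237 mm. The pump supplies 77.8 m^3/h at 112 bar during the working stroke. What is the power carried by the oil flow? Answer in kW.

Hydraulic power = P × Q

W ≈ 242 kW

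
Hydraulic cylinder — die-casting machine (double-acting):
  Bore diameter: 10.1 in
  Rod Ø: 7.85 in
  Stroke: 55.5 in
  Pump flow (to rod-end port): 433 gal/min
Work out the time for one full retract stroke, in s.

t ≈ 1.06 s

Rod-side annular area A_ann = π/4 × (10.1² − 7.85²) = 31.72 in^2
Swept volume V = A × L; t = V / Q = A·L / Q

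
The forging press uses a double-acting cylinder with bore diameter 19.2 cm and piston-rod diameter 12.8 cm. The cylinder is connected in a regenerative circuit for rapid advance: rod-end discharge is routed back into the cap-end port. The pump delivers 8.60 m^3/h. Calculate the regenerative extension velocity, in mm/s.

In regeneration the rod-end outflow joins the pump flow into the cap end, so the net volume the pump must supply per unit advance equals the rod cross-section area.
Rod cross-section A_rod = π/4 × (12.8 cm)² = 128.7 cm^2
v = Q_pump / A_rod

v ≈ 186 mm/s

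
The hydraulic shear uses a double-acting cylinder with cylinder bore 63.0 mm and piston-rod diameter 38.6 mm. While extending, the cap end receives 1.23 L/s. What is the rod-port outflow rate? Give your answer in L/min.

Q_out ≈ 46.1 L/min

Cap-side area A_cap = π/4 × (63.0 mm)² = 3117 mm^2
Rod-side annular area A_ann = π/4 × (63.0² − 38.6²) = 1947 mm^2
Piston speed v = Q_in/A_cap; rod-end outflow Q_out = v × A_ann = Q_in × A_ann/A_cap.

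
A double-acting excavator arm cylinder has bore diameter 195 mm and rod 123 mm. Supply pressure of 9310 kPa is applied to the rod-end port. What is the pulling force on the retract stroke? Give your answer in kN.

F ≈ 167 kN

Rod-side annular area A_ann = π/4 × (195² − 123²) = 17980 mm^2
On retraction the pressure acts on the annular area (bore minus rod).
F = P × A_ann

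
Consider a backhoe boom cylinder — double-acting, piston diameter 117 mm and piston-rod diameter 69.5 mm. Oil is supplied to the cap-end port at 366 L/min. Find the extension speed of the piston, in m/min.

v ≈ 34.0 m/min

Cap-side area A_cap = π/4 × (117 mm)² = 10750 mm^2
v = Q / A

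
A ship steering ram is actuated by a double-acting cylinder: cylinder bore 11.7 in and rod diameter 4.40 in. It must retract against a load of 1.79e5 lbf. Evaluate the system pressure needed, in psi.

P ≈ 1940 psi

Rod-side annular area A_ann = π/4 × (11.7² − 4.40²) = 92.31 in^2
Retraction: pressure acts on the annular area.
P = F / A = 1.79e5 lbf / A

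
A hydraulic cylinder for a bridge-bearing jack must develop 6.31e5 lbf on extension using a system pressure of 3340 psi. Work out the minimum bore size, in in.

Extension force acts on the full piston face: F = P × (π/4)D².
D = √(4F / (πP)) = √(4 × 6.31e5 lbf / (π × 3340 psi))

D ≈ 15.5 in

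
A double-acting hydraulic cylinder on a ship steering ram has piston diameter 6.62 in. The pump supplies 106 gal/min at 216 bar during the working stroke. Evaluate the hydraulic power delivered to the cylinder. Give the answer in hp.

Hydraulic power = P × Q

W ≈ 194 hp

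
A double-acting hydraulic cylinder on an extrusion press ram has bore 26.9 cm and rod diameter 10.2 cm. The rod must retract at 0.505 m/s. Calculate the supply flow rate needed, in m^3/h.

Rod-side annular area A_ann = π/4 × (26.9² − 10.2²) = 486.6 cm^2
Q = A × v

Q ≈ 88.5 m^3/h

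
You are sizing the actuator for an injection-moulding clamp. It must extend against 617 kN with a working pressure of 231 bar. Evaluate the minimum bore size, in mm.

D ≈ 184 mm

Extension force acts on the full piston face: F = P × (π/4)D².
D = √(4F / (πP)) = √(4 × 617 kN / (π × 231 bar))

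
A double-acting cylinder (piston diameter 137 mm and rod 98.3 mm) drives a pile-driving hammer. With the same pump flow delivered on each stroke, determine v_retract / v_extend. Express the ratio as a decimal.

Cap-side area A_cap = π/4 × (137 mm)² = 14740 mm^2
Rod-side annular area A_ann = π/4 × (137² − 98.3²) = 7152 mm^2
For equal Q, v ∝ 1/A, so v_ret/v_ext = A_cap/A_ann.

v_ret/v_ext ≈ 2.06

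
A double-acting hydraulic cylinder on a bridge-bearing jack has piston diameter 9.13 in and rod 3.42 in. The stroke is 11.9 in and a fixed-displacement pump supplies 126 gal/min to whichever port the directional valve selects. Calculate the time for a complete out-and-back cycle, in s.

t ≈ 2.99 s

Cap-side area A_cap = π/4 × (9.13 in)² = 65.47 in^2
Rod-side annular area A_ann = π/4 × (9.13² − 3.42²) = 56.28 in^2
t_ext = A_cap·L/Q = 1.606 s
t_ret = A_ann·L/Q = 1.381 s
t_cycle = t_ext + t_ret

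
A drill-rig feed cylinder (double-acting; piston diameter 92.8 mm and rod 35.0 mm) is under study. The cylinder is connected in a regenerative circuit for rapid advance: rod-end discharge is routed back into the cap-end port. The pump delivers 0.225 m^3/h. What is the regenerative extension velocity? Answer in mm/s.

v ≈ 65.0 mm/s

In regeneration the rod-end outflow joins the pump flow into the cap end, so the net volume the pump must supply per unit advance equals the rod cross-section area.
Rod cross-section A_rod = π/4 × (35.0 mm)² = 962.1 mm^2
v = Q_pump / A_rod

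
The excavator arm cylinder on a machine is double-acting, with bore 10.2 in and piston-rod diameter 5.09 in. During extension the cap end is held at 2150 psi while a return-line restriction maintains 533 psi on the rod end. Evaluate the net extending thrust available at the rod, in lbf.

F ≈ 1.43e5 lbf

Cap-side area A_cap = π/4 × (10.2 in)² = 81.71 in^2
Rod-side annular area A_ann = π/4 × (10.2² − 5.09²) = 61.36 in^2
Net thrust = P_cap·A_cap − P_rod·A_ann = 1.757e5 lbf − 32710 lbf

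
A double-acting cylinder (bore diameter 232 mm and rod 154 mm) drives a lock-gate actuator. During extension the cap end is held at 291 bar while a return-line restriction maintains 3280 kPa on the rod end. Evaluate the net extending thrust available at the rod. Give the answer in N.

F ≈ 1.15e6 N

Cap-side area A_cap = π/4 × (232 mm)² = 42270 mm^2
Rod-side annular area A_ann = π/4 × (232² − 154²) = 23650 mm^2
Net thrust = P_cap·A_cap − P_rod·A_ann = 1.230e6 N − 77560 N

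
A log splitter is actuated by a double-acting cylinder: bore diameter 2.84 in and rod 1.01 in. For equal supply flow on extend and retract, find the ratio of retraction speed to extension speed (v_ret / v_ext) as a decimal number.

v_ret/v_ext ≈ 1.14

Cap-side area A_cap = π/4 × (2.84 in)² = 6.335 in^2
Rod-side annular area A_ann = π/4 × (2.84² − 1.01²) = 5.534 in^2
For equal Q, v ∝ 1/A, so v_ret/v_ext = A_cap/A_ann.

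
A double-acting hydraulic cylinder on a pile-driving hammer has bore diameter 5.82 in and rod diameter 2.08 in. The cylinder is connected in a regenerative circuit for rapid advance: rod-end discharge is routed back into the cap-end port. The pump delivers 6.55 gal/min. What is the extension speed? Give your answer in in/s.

In regeneration the rod-end outflow joins the pump flow into the cap end, so the net volume the pump must supply per unit advance equals the rod cross-section area.
Rod cross-section A_rod = π/4 × (2.08 in)² = 3.398 in^2
v = Q_pump / A_rod

v ≈ 7.42 in/s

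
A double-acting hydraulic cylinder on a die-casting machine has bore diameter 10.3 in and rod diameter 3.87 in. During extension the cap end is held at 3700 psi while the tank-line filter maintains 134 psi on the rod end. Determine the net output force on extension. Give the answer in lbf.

Cap-side area A_cap = π/4 × (10.3 in)² = 83.32 in^2
Rod-side annular area A_ann = π/4 × (10.3² − 3.87²) = 71.56 in^2
Net thrust = P_cap·A_cap − P_rod·A_ann = 3.083e5 lbf − 9589 lbf

F ≈ 2.99e5 lbf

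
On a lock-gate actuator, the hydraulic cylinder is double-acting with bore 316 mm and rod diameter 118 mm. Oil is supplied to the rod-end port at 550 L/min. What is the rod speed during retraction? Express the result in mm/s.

v ≈ 136 mm/s

Rod-side annular area A_ann = π/4 × (316² − 118²) = 67490 mm^2
Flow into the rod-end port fills the annular volume.
v = Q / A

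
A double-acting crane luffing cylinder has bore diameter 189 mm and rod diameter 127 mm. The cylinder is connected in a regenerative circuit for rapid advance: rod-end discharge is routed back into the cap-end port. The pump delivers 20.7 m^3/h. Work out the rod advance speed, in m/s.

In regeneration the rod-end outflow joins the pump flow into the cap end, so the net volume the pump must supply per unit advance equals the rod cross-section area.
Rod cross-section A_rod = π/4 × (127 mm)² = 12670 mm^2
v = Q_pump / A_rod

v ≈ 0.454 m/s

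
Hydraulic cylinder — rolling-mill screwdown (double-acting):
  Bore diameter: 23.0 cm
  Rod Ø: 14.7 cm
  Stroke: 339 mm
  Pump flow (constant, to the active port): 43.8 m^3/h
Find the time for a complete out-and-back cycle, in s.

Cap-side area A_cap = π/4 × (23.0 cm)² = 415.5 cm^2
Rod-side annular area A_ann = π/4 × (23.0² − 14.7²) = 245.8 cm^2
t_ext = A_cap·L/Q = 1.158 s
t_ret = A_ann·L/Q = 0.6848 s
t_cycle = t_ext + t_ret

t ≈ 1.84 s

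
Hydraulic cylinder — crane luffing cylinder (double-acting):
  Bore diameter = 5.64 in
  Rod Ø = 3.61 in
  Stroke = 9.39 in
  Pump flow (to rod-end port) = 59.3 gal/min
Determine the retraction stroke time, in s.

Rod-side annular area A_ann = π/4 × (5.64² − 3.61²) = 14.75 in^2
Swept volume V = A × L; t = V / Q = A·L / Q

t ≈ 0.607 s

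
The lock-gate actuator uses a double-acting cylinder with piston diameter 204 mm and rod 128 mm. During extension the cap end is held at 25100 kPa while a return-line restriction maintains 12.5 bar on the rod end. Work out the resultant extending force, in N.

F ≈ 7.96e5 N

Cap-side area A_cap = π/4 × (204 mm)² = 32690 mm^2
Rod-side annular area A_ann = π/4 × (204² − 128²) = 19820 mm^2
Net thrust = P_cap·A_cap − P_rod·A_ann = 8.204e5 N − 24770 N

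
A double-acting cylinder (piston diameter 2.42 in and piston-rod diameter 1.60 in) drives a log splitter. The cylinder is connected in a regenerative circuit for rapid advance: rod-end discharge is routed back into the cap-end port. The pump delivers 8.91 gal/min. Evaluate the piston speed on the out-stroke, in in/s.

v ≈ 17.1 in/s

In regeneration the rod-end outflow joins the pump flow into the cap end, so the net volume the pump must supply per unit advance equals the rod cross-section area.
Rod cross-section A_rod = π/4 × (1.60 in)² = 2.011 in^2
v = Q_pump / A_rod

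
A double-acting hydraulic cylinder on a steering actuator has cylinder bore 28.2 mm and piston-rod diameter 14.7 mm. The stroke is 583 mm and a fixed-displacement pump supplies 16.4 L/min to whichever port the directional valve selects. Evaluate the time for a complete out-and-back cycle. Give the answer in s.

Cap-side area A_cap = π/4 × (28.2 mm)² = 624.6 mm^2
Rod-side annular area A_ann = π/4 × (28.2² − 14.7²) = 454.9 mm^2
t_ext = A_cap·L/Q = 1.332 s
t_ret = A_ann·L/Q = 0.9702 s
t_cycle = t_ext + t_ret

t ≈ 2.30 s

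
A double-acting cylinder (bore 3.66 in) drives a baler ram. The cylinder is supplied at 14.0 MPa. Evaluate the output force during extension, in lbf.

F ≈ 21400 lbf

Cap-side area A_cap = π/4 × (3.66 in)² = 10.52 in^2
F = P × A_cap = 14.0 MPa × A_cap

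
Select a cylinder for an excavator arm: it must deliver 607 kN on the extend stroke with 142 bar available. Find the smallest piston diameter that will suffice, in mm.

D ≈ 233 mm

Extension force acts on the full piston face: F = P × (π/4)D².
D = √(4F / (πP)) = √(4 × 607 kN / (π × 142 bar))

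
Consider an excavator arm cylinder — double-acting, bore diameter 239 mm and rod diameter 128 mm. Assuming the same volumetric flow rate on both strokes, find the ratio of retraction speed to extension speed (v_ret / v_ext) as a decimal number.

v_ret/v_ext ≈ 1.40

Cap-side area A_cap = π/4 × (239 mm)² = 44860 mm^2
Rod-side annular area A_ann = π/4 × (239² − 128²) = 31990 mm^2
For equal Q, v ∝ 1/A, so v_ret/v_ext = A_cap/A_ann.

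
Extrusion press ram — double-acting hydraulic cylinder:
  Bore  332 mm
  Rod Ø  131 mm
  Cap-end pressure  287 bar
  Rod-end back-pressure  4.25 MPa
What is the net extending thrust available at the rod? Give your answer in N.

F ≈ 2.17e6 N

Cap-side area A_cap = π/4 × (332 mm)² = 86570 mm^2
Rod-side annular area A_ann = π/4 × (332² − 131²) = 73090 mm^2
Net thrust = P_cap·A_cap − P_rod·A_ann = 2.485e6 N − 3.106e5 N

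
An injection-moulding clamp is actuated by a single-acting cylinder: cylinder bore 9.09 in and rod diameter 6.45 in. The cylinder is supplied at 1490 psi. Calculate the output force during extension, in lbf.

F ≈ 96700 lbf

Cap-side area A_cap = π/4 × (9.09 in)² = 64.90 in^2
F = P × A_cap = 1490 psi × A_cap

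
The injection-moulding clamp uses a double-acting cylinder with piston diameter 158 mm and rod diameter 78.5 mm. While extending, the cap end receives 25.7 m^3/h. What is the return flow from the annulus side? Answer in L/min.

Cap-side area A_cap = π/4 × (158 mm)² = 19610 mm^2
Rod-side annular area A_ann = π/4 × (158² − 78.5²) = 14770 mm^2
Piston speed v = Q_in/A_cap; rod-end outflow Q_out = v × A_ann = Q_in × A_ann/A_cap.

Q_out ≈ 323 L/min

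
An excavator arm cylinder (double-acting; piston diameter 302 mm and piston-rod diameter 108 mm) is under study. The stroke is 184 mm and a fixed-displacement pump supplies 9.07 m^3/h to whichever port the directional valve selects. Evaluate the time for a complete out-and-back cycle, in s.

t ≈ 9.79 s

Cap-side area A_cap = π/4 × (302 mm)² = 71630 mm^2
Rod-side annular area A_ann = π/4 × (302² − 108²) = 62470 mm^2
t_ext = A_cap·L/Q = 5.231 s
t_ret = A_ann·L/Q = 4.562 s
t_cycle = t_ext + t_ret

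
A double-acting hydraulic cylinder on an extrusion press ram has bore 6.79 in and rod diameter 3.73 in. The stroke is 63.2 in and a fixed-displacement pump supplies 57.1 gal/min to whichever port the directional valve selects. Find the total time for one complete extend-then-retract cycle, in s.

t ≈ 17.7 s

Cap-side area A_cap = π/4 × (6.79 in)² = 36.21 in^2
Rod-side annular area A_ann = π/4 × (6.79² − 3.73²) = 25.28 in^2
t_ext = A_cap·L/Q = 10.41 s
t_ret = A_ann·L/Q = 7.269 s
t_cycle = t_ext + t_ret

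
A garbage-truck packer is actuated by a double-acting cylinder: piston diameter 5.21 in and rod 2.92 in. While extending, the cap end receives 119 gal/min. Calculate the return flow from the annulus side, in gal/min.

Q_out ≈ 81.6 gal/min

Cap-side area A_cap = π/4 × (5.21 in)² = 21.32 in^2
Rod-side annular area A_ann = π/4 × (5.21² − 2.92²) = 14.62 in^2
Piston speed v = Q_in/A_cap; rod-end outflow Q_out = v × A_ann = Q_in × A_ann/A_cap.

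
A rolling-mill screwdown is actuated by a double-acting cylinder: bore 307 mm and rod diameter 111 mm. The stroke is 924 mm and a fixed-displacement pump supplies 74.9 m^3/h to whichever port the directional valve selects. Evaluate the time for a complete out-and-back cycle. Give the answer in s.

t ≈ 6.15 s

Cap-side area A_cap = π/4 × (307 mm)² = 74020 mm^2
Rod-side annular area A_ann = π/4 × (307² − 111²) = 64350 mm^2
t_ext = A_cap·L/Q = 3.287 s
t_ret = A_ann·L/Q = 2.858 s
t_cycle = t_ext + t_ret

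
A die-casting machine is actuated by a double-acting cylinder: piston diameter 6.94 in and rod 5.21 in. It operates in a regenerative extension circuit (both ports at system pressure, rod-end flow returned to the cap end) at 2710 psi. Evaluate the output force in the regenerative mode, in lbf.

F ≈ 57800 lbf

With equal pressure on both faces, forces on the annular region cancel; the net push is pressure × rod cross-section.
Rod cross-section A_rod = π/4 × (5.21 in)² = 21.32 in^2
F = P × A_rod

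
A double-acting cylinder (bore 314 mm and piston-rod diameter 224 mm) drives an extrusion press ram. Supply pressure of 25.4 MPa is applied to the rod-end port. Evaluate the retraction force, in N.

Rod-side annular area A_ann = π/4 × (314² − 224²) = 38030 mm^2
On retraction the pressure acts on the annular area (bore minus rod).
F = P × A_ann

F ≈ 9.66e5 N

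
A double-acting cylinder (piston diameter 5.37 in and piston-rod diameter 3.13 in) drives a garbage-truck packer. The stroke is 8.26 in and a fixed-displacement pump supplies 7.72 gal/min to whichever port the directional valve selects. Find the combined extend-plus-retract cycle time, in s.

t ≈ 10.5 s

Cap-side area A_cap = π/4 × (5.37 in)² = 22.65 in^2
Rod-side annular area A_ann = π/4 × (5.37² − 3.13²) = 14.95 in^2
t_ext = A_cap·L/Q = 6.294 s
t_ret = A_ann·L/Q = 4.156 s
t_cycle = t_ext + t_ret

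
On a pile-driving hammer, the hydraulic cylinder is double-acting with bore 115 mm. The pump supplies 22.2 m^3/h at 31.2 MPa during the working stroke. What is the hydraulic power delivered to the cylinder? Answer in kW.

W ≈ 192 kW

Hydraulic power = P × Q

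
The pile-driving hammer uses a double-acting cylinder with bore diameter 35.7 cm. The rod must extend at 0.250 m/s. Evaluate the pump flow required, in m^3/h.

Q ≈ 90.1 m^3/h

Cap-side area A_cap = π/4 × (35.7 cm)² = 1001 cm^2
Q = A × v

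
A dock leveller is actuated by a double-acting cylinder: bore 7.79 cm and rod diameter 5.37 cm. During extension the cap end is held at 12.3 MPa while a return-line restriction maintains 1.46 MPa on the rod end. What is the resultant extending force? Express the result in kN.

F ≈ 55.0 kN

Cap-side area A_cap = π/4 × (7.79 cm)² = 47.66 cm^2
Rod-side annular area A_ann = π/4 × (7.79² − 5.37²) = 25.01 cm^2
Net thrust = P_cap·A_cap − P_rod·A_ann = 58.62 kN − 3.652 kN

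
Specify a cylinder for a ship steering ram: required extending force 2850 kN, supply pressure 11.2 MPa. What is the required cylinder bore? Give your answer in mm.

D ≈ 569 mm

Extension force acts on the full piston face: F = P × (π/4)D².
D = √(4F / (πP)) = √(4 × 2850 kN / (π × 11.2 MPa))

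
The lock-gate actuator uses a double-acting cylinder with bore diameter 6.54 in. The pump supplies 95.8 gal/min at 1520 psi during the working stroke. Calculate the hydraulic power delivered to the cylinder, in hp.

Hydraulic power = P × Q

W ≈ 84.9 hp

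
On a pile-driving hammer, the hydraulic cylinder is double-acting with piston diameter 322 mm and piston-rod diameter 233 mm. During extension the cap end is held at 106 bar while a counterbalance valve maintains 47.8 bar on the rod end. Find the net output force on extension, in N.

F ≈ 6.78e5 N

Cap-side area A_cap = π/4 × (322 mm)² = 81430 mm^2
Rod-side annular area A_ann = π/4 × (322² − 233²) = 38790 mm^2
Net thrust = P_cap·A_cap − P_rod·A_ann = 8.632e5 N − 1.854e5 N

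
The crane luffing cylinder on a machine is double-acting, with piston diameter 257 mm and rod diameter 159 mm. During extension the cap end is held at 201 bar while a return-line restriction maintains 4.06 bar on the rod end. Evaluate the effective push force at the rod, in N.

Cap-side area A_cap = π/4 × (257 mm)² = 51870 mm^2
Rod-side annular area A_ann = π/4 × (257² − 159²) = 32020 mm^2
Net thrust = P_cap·A_cap − P_rod·A_ann = 1.043e6 N − 13000 N

F ≈ 1.03e6 N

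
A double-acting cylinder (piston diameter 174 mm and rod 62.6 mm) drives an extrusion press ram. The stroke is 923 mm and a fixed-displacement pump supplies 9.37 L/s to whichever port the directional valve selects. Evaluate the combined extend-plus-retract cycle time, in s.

t ≈ 4.38 s

Cap-side area A_cap = π/4 × (174 mm)² = 23780 mm^2
Rod-side annular area A_ann = π/4 × (174² − 62.6²) = 20700 mm^2
t_ext = A_cap·L/Q = 2.342 s
t_ret = A_ann·L/Q = 2.039 s
t_cycle = t_ext + t_ret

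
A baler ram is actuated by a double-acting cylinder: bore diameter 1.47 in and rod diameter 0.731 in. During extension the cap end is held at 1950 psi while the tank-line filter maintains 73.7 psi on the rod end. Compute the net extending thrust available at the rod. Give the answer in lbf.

Cap-side area A_cap = π/4 × (1.47 in)² = 1.697 in^2
Rod-side annular area A_ann = π/4 × (1.47² − 0.731²) = 1.277 in^2
Net thrust = P_cap·A_cap − P_rod·A_ann = 3309 lbf − 94.15 lbf

F ≈ 3220 lbf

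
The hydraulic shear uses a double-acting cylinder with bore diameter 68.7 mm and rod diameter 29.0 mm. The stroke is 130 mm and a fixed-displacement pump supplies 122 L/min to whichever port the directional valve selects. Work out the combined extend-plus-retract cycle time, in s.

Cap-side area A_cap = π/4 × (68.7 mm)² = 3707 mm^2
Rod-side annular area A_ann = π/4 × (68.7² − 29.0²) = 3046 mm^2
t_ext = A_cap·L/Q = 0.2370 s
t_ret = A_ann·L/Q = 0.1948 s
t_cycle = t_ext + t_ret

t ≈ 0.432 s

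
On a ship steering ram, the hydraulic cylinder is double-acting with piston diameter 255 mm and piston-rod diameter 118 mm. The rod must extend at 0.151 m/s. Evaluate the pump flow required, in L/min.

Q ≈ 463 L/min

Cap-side area A_cap = π/4 × (255 mm)² = 51070 mm^2
Q = A × v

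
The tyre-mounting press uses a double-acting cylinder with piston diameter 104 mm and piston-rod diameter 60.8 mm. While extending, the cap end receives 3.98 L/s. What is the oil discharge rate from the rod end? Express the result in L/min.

Cap-side area A_cap = π/4 × (104 mm)² = 8495 mm^2
Rod-side annular area A_ann = π/4 × (104² − 60.8²) = 5592 mm^2
Piston speed v = Q_in/A_cap; rod-end outflow Q_out = v × A_ann = Q_in × A_ann/A_cap.

Q_out ≈ 157 L/min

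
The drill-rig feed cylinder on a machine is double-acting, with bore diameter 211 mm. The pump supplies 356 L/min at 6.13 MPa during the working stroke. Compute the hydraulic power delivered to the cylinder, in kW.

W ≈ 36.4 kW

Hydraulic power = P × Q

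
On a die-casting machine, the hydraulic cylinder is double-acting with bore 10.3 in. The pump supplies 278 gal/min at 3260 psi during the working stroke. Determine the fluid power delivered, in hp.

W ≈ 529 hp

Hydraulic power = P × Q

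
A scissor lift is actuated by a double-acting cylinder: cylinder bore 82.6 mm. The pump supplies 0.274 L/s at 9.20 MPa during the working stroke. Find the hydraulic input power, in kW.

Hydraulic power = P × Q

W ≈ 2.52 kW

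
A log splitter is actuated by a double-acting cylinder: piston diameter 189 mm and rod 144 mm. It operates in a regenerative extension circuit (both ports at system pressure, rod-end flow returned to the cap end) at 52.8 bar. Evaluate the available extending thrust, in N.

With equal pressure on both faces, forces on the annular region cancel; the net push is pressure × rod cross-section.
Rod cross-section A_rod = π/4 × (144 mm)² = 16290 mm^2
F = P × A_rod

F ≈ 86000 N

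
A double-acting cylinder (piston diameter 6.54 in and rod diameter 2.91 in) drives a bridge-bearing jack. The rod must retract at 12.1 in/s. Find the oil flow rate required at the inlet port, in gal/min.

Rod-side annular area A_ann = π/4 × (6.54² − 2.91²) = 26.94 in^2
Q = A × v

Q ≈ 84.7 gal/min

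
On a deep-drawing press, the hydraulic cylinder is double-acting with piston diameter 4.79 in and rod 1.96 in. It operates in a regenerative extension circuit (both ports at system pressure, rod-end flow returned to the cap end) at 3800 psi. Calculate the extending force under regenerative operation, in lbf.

With equal pressure on both faces, forces on the annular region cancel; the net push is pressure × rod cross-section.
Rod cross-section A_rod = π/4 × (1.96 in)² = 3.017 in^2
F = P × A_rod

F ≈ 11500 lbf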